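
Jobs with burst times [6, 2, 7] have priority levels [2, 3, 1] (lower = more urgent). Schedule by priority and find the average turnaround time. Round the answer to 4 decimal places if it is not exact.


Sort by priority (ascending = highest first):
Order: [(1, 7), (2, 6), (3, 2)]
Completion times:
  Priority 1, burst=7, C=7
  Priority 2, burst=6, C=13
  Priority 3, burst=2, C=15
Average turnaround = 35/3 = 11.6667

11.6667


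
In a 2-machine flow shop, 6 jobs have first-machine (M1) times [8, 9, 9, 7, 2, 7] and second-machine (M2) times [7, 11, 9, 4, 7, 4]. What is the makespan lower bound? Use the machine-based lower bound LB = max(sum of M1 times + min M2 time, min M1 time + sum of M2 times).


LB1 = sum(M1 times) + min(M2 times) = 42 + 4 = 46
LB2 = min(M1 times) + sum(M2 times) = 2 + 42 = 44
Lower bound = max(LB1, LB2) = max(46, 44) = 46

46


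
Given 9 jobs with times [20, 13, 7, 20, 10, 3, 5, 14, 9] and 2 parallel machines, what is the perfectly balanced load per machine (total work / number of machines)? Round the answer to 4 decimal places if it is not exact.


Total processing time = 20 + 13 + 7 + 20 + 10 + 3 + 5 + 14 + 9 = 101
Number of machines = 2
Ideal balanced load = 101 / 2 = 50.5

50.5


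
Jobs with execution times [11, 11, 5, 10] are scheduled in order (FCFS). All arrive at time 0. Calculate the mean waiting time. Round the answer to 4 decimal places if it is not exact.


FCFS order (as given): [11, 11, 5, 10]
Waiting times:
  Job 1: wait = 0
  Job 2: wait = 11
  Job 3: wait = 22
  Job 4: wait = 27
Sum of waiting times = 60
Average waiting time = 60/4 = 15.0

15.0


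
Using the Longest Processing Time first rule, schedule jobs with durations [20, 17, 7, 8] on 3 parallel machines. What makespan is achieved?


Sort jobs in decreasing order (LPT): [20, 17, 8, 7]
Assign each job to the least loaded machine:
  Machine 1: jobs [20], load = 20
  Machine 2: jobs [17], load = 17
  Machine 3: jobs [8, 7], load = 15
Makespan = max load = 20

20


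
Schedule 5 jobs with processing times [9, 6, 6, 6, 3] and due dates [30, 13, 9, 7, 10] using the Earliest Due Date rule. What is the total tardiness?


Sort by due date (EDD order): [(6, 7), (6, 9), (3, 10), (6, 13), (9, 30)]
Compute completion times and tardiness:
  Job 1: p=6, d=7, C=6, tardiness=max(0,6-7)=0
  Job 2: p=6, d=9, C=12, tardiness=max(0,12-9)=3
  Job 3: p=3, d=10, C=15, tardiness=max(0,15-10)=5
  Job 4: p=6, d=13, C=21, tardiness=max(0,21-13)=8
  Job 5: p=9, d=30, C=30, tardiness=max(0,30-30)=0
Total tardiness = 16

16


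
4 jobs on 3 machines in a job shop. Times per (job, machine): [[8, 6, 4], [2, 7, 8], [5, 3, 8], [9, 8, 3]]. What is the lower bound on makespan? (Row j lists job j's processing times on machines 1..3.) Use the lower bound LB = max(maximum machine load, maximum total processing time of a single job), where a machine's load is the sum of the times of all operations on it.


Machine loads:
  Machine 1: 8 + 2 + 5 + 9 = 24
  Machine 2: 6 + 7 + 3 + 8 = 24
  Machine 3: 4 + 8 + 8 + 3 = 23
Max machine load = 24
Job totals:
  Job 1: 18
  Job 2: 17
  Job 3: 16
  Job 4: 20
Max job total = 20
Lower bound = max(24, 20) = 24

24


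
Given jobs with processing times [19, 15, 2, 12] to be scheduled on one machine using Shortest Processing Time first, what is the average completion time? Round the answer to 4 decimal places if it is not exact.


Sort jobs by processing time (SPT order): [2, 12, 15, 19]
Compute completion times sequentially:
  Job 1: processing = 2, completes at 2
  Job 2: processing = 12, completes at 14
  Job 3: processing = 15, completes at 29
  Job 4: processing = 19, completes at 48
Sum of completion times = 93
Average completion time = 93/4 = 23.25

23.25


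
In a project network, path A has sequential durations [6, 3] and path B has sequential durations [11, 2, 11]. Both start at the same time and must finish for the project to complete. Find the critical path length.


Path A total = 6 + 3 = 9
Path B total = 11 + 2 + 11 = 24
Critical path = longest path = max(9, 24) = 24

24


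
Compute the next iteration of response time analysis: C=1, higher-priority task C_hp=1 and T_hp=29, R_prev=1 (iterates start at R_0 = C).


R_next = C + ceil(R_prev / T_hp) * C_hp
ceil(1 / 29) = ceil(0.0345) = 1
Interference = 1 * 1 = 1
R_next = 1 + 1 = 2

2


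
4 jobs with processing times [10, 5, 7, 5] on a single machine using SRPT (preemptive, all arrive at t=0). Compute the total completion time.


Since all jobs arrive at t=0, SRPT equals SPT ordering.
SPT order: [5, 5, 7, 10]
Completion times:
  Job 1: p=5, C=5
  Job 2: p=5, C=10
  Job 3: p=7, C=17
  Job 4: p=10, C=27
Total completion time = 5 + 10 + 17 + 27 = 59

59


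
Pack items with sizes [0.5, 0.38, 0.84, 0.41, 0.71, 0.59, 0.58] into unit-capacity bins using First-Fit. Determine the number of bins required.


Place items sequentially using First-Fit:
  Item 0.5 -> new Bin 1
  Item 0.38 -> Bin 1 (now 0.88)
  Item 0.84 -> new Bin 2
  Item 0.41 -> new Bin 3
  Item 0.71 -> new Bin 4
  Item 0.59 -> Bin 3 (now 1.0)
  Item 0.58 -> new Bin 5
Total bins used = 5

5


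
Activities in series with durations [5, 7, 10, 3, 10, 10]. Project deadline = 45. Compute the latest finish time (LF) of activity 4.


LF(activity 4) = deadline - sum of successor durations
Successors: activities 5 through 6 with durations [10, 10]
Sum of successor durations = 20
LF = 45 - 20 = 25

25


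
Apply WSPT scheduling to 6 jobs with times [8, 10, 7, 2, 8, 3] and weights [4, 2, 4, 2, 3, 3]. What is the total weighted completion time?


Compute p/w ratios and sort ascending (WSPT): [(2, 2), (3, 3), (7, 4), (8, 4), (8, 3), (10, 2)]
Compute weighted completion times:
  Job (p=2,w=2): C=2, w*C=2*2=4
  Job (p=3,w=3): C=5, w*C=3*5=15
  Job (p=7,w=4): C=12, w*C=4*12=48
  Job (p=8,w=4): C=20, w*C=4*20=80
  Job (p=8,w=3): C=28, w*C=3*28=84
  Job (p=10,w=2): C=38, w*C=2*38=76
Total weighted completion time = 307

307


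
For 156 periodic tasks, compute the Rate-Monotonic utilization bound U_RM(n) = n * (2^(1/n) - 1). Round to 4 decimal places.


Compute 2^(1/156) = 1.0044531370
Subtract 1: 1.0044531370 - 1 = 0.0044531370
Multiply by n: 156 * 0.0044531370 = 0.6946893720
Round to 4 dp: 0.6947

0.6947


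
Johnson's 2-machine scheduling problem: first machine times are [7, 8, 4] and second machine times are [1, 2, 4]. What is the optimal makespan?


Apply Johnson's rule:
  Group 1 (a <= b): [(3, 4, 4)]
  Group 2 (a > b): [(2, 8, 2), (1, 7, 1)]
Optimal job order: [3, 2, 1]
Schedule:
  Job 3: M1 done at 4, M2 done at 8
  Job 2: M1 done at 12, M2 done at 14
  Job 1: M1 done at 19, M2 done at 20
Makespan = 20

20


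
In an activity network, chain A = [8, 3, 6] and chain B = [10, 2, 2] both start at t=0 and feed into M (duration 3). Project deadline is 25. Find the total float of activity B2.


Forward pass: ES(B2) = sum of predecessors on chain B = 10
EF = ES + duration = 10 + 2 = 12
Backward pass: LF(M) = deadline = 25; LS(M) = 25 - 3 = 22
LF(B2) = LS(M) - sum(successors on chain B) = 22 - 2 = 20
LS = LF - duration = 20 - 2 = 18
Total float = LS - ES = 18 - 10 = 8

8


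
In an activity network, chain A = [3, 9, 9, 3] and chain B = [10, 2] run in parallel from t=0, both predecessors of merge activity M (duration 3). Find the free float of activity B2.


ES(B2) = sum of predecessors on chain B = 10
EF(B2) = ES + duration = 10 + 2 = 12
Successor of B2 is M. ES(M) = max(sum(A), sum(B)) = max(24, 12) = 24
Free float = ES(successor) - EF(current) = 24 - 12 = 12

12


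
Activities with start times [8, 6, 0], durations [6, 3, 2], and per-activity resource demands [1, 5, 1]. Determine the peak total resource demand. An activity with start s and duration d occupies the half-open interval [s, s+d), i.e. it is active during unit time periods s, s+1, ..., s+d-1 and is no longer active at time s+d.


Each activity i is active on [start_i, start_i + duration_i).
Compute total resource usage per time slot:
  t=0: active resources = [1], total = 1
  t=1: active resources = [1], total = 1
  t=2: active resources = [], total = 0
  t=3: active resources = [], total = 0
  t=4: active resources = [], total = 0
  t=5: active resources = [], total = 0
  t=6: active resources = [5], total = 5
  t=7: active resources = [5], total = 5
  t=8: active resources = [1, 5], total = 6
  t=9: active resources = [1], total = 1
  t=10: active resources = [1], total = 1
  t=11: active resources = [1], total = 1
  t=12: active resources = [1], total = 1
  t=13: active resources = [1], total = 1
Peak resource demand = 6

6


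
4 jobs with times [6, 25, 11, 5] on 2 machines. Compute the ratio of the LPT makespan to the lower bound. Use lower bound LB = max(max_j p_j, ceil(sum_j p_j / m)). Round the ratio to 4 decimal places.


LPT order: [25, 11, 6, 5]
Machine loads after assignment: [25, 22]
LPT makespan = 25
Lower bound = max(max_job, ceil(total/2)) = max(25, 24) = 25
Ratio = 25 / 25 = 1.0

1.0


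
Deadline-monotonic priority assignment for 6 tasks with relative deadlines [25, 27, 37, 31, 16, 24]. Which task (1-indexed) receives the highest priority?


Sort tasks by relative deadline (ascending):
  Task 5: deadline = 16
  Task 6: deadline = 24
  Task 1: deadline = 25
  Task 2: deadline = 27
  Task 4: deadline = 31
  Task 3: deadline = 37
Priority order (highest first): [5, 6, 1, 2, 4, 3]
Highest priority task = 5

5


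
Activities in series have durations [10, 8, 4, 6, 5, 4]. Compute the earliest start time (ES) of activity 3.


Activity 3 starts after activities 1 through 2 complete.
Predecessor durations: [10, 8]
ES = 10 + 8 = 18

18


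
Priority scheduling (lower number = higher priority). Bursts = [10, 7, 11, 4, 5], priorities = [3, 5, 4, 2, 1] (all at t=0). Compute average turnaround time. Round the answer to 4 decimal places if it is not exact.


Sort by priority (ascending = highest first):
Order: [(1, 5), (2, 4), (3, 10), (4, 11), (5, 7)]
Completion times:
  Priority 1, burst=5, C=5
  Priority 2, burst=4, C=9
  Priority 3, burst=10, C=19
  Priority 4, burst=11, C=30
  Priority 5, burst=7, C=37
Average turnaround = 100/5 = 20.0

20.0


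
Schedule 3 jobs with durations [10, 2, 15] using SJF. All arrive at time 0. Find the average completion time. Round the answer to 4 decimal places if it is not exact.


SJF order (ascending): [2, 10, 15]
Completion times:
  Job 1: burst=2, C=2
  Job 2: burst=10, C=12
  Job 3: burst=15, C=27
Average completion = 41/3 = 13.6667

13.6667


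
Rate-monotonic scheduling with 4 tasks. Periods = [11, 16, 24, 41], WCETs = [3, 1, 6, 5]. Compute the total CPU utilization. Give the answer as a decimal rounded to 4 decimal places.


Compute individual utilizations (exact fractions):
  Task 1: C/T = 3/11 (approx. 0.2727)
  Task 2: C/T = 1/16 (approx. 0.0625)
  Task 3: C/T = 6/24 = 1/4 (approx. 0.25)
  Task 4: C/T = 5/41 (approx. 0.122)
Total utilization U = 3/11 + 1/16 + 1/4 + 5/41 = 5103/7216
Rounded to 4 decimal places: U = 0.7072
RM (Liu & Layland) bound for 4 tasks = 0.756828; compare with U = 5103/7216 (approx. 0.707178)
U <= bound, so schedulable by RM sufficient condition.

0.7072


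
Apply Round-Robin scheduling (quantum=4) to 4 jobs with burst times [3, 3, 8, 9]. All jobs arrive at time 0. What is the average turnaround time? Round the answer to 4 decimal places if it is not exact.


Time quantum = 4
Execution trace:
  J1 runs 3 units, time = 3
  J2 runs 3 units, time = 6
  J3 runs 4 units, time = 10
  J4 runs 4 units, time = 14
  J3 runs 4 units, time = 18
  J4 runs 4 units, time = 22
  J4 runs 1 units, time = 23
Finish times: [3, 6, 18, 23]
Average turnaround = 50/4 = 12.5

12.5


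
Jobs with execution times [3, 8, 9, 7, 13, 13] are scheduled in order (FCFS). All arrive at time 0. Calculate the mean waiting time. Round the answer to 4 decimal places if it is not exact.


FCFS order (as given): [3, 8, 9, 7, 13, 13]
Waiting times:
  Job 1: wait = 0
  Job 2: wait = 3
  Job 3: wait = 11
  Job 4: wait = 20
  Job 5: wait = 27
  Job 6: wait = 40
Sum of waiting times = 101
Average waiting time = 101/6 = 16.8333

16.8333


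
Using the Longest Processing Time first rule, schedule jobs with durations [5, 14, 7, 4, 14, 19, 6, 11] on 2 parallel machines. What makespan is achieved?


Sort jobs in decreasing order (LPT): [19, 14, 14, 11, 7, 6, 5, 4]
Assign each job to the least loaded machine:
  Machine 1: jobs [19, 11, 6, 4], load = 40
  Machine 2: jobs [14, 14, 7, 5], load = 40
Makespan = max load = 40

40


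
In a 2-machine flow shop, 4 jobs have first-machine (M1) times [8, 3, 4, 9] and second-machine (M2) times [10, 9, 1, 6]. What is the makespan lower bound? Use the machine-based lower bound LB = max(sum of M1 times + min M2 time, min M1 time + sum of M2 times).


LB1 = sum(M1 times) + min(M2 times) = 24 + 1 = 25
LB2 = min(M1 times) + sum(M2 times) = 3 + 26 = 29
Lower bound = max(LB1, LB2) = max(25, 29) = 29

29


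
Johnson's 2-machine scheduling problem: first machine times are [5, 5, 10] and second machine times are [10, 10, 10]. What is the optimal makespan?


Apply Johnson's rule:
  Group 1 (a <= b): [(1, 5, 10), (2, 5, 10), (3, 10, 10)]
  Group 2 (a > b): []
Optimal job order: [1, 2, 3]
Schedule:
  Job 1: M1 done at 5, M2 done at 15
  Job 2: M1 done at 10, M2 done at 25
  Job 3: M1 done at 20, M2 done at 35
Makespan = 35

35


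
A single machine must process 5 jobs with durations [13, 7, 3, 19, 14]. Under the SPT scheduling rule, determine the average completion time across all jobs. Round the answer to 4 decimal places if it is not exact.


Sort jobs by processing time (SPT order): [3, 7, 13, 14, 19]
Compute completion times sequentially:
  Job 1: processing = 3, completes at 3
  Job 2: processing = 7, completes at 10
  Job 3: processing = 13, completes at 23
  Job 4: processing = 14, completes at 37
  Job 5: processing = 19, completes at 56
Sum of completion times = 129
Average completion time = 129/5 = 25.8

25.8


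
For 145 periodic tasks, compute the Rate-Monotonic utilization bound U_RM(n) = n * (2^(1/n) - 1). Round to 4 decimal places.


Compute 2^(1/145) = 1.0047917694
Subtract 1: 1.0047917694 - 1 = 0.0047917694
Multiply by n: 145 * 0.0047917694 = 0.6948065630
Round to 4 dp: 0.6948

0.6948


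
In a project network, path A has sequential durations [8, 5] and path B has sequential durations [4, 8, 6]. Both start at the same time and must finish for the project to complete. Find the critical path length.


Path A total = 8 + 5 = 13
Path B total = 4 + 8 + 6 = 18
Critical path = longest path = max(13, 18) = 18

18


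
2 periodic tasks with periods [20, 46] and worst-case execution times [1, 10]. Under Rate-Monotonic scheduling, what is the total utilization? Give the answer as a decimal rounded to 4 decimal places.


Compute individual utilizations (exact fractions):
  Task 1: C/T = 1/20 (approx. 0.05)
  Task 2: C/T = 10/46 = 5/23 (approx. 0.2174)
Total utilization U = 1/20 + 5/23 = 123/460
Rounded to 4 decimal places: U = 0.2674
RM (Liu & Layland) bound for 2 tasks = 0.828427; compare with U = 123/460 (approx. 0.267391)
U <= bound, so schedulable by RM sufficient condition.

0.2674


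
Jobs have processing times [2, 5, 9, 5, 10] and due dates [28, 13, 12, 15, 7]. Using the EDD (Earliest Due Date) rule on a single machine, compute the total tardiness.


Sort by due date (EDD order): [(10, 7), (9, 12), (5, 13), (5, 15), (2, 28)]
Compute completion times and tardiness:
  Job 1: p=10, d=7, C=10, tardiness=max(0,10-7)=3
  Job 2: p=9, d=12, C=19, tardiness=max(0,19-12)=7
  Job 3: p=5, d=13, C=24, tardiness=max(0,24-13)=11
  Job 4: p=5, d=15, C=29, tardiness=max(0,29-15)=14
  Job 5: p=2, d=28, C=31, tardiness=max(0,31-28)=3
Total tardiness = 38

38


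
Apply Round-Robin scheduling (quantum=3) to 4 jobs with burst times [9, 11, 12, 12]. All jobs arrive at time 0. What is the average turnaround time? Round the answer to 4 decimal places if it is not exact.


Time quantum = 3
Execution trace:
  J1 runs 3 units, time = 3
  J2 runs 3 units, time = 6
  J3 runs 3 units, time = 9
  J4 runs 3 units, time = 12
  J1 runs 3 units, time = 15
  J2 runs 3 units, time = 18
  J3 runs 3 units, time = 21
  J4 runs 3 units, time = 24
  J1 runs 3 units, time = 27
  J2 runs 3 units, time = 30
  J3 runs 3 units, time = 33
  J4 runs 3 units, time = 36
  J2 runs 2 units, time = 38
  J3 runs 3 units, time = 41
  J4 runs 3 units, time = 44
Finish times: [27, 38, 41, 44]
Average turnaround = 150/4 = 37.5

37.5


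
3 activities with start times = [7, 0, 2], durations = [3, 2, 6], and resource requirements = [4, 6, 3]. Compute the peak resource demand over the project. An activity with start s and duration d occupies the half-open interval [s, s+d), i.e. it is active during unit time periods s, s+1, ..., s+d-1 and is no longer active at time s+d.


Each activity i is active on [start_i, start_i + duration_i).
Compute total resource usage per time slot:
  t=0: active resources = [6], total = 6
  t=1: active resources = [6], total = 6
  t=2: active resources = [3], total = 3
  t=3: active resources = [3], total = 3
  t=4: active resources = [3], total = 3
  t=5: active resources = [3], total = 3
  t=6: active resources = [3], total = 3
  t=7: active resources = [4, 3], total = 7
  t=8: active resources = [4], total = 4
  t=9: active resources = [4], total = 4
Peak resource demand = 7

7


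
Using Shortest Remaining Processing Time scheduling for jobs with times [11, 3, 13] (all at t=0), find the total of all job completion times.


Since all jobs arrive at t=0, SRPT equals SPT ordering.
SPT order: [3, 11, 13]
Completion times:
  Job 1: p=3, C=3
  Job 2: p=11, C=14
  Job 3: p=13, C=27
Total completion time = 3 + 14 + 27 = 44

44


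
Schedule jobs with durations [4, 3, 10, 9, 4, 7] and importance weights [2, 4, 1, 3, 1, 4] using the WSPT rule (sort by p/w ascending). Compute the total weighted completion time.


Compute p/w ratios and sort ascending (WSPT): [(3, 4), (7, 4), (4, 2), (9, 3), (4, 1), (10, 1)]
Compute weighted completion times:
  Job (p=3,w=4): C=3, w*C=4*3=12
  Job (p=7,w=4): C=10, w*C=4*10=40
  Job (p=4,w=2): C=14, w*C=2*14=28
  Job (p=9,w=3): C=23, w*C=3*23=69
  Job (p=4,w=1): C=27, w*C=1*27=27
  Job (p=10,w=1): C=37, w*C=1*37=37
Total weighted completion time = 213

213


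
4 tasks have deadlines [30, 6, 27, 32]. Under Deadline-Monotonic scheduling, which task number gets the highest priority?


Sort tasks by relative deadline (ascending):
  Task 2: deadline = 6
  Task 3: deadline = 27
  Task 1: deadline = 30
  Task 4: deadline = 32
Priority order (highest first): [2, 3, 1, 4]
Highest priority task = 2

2


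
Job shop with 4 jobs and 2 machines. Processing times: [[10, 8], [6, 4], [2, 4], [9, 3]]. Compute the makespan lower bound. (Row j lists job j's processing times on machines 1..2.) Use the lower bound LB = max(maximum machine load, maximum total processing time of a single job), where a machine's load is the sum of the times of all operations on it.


Machine loads:
  Machine 1: 10 + 6 + 2 + 9 = 27
  Machine 2: 8 + 4 + 4 + 3 = 19
Max machine load = 27
Job totals:
  Job 1: 18
  Job 2: 10
  Job 3: 6
  Job 4: 12
Max job total = 18
Lower bound = max(27, 18) = 27

27


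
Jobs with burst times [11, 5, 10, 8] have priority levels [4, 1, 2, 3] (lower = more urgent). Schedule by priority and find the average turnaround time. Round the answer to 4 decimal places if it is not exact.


Sort by priority (ascending = highest first):
Order: [(1, 5), (2, 10), (3, 8), (4, 11)]
Completion times:
  Priority 1, burst=5, C=5
  Priority 2, burst=10, C=15
  Priority 3, burst=8, C=23
  Priority 4, burst=11, C=34
Average turnaround = 77/4 = 19.25

19.25


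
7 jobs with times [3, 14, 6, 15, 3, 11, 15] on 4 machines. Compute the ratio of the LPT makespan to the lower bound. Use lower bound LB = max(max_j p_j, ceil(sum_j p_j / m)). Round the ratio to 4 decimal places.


LPT order: [15, 15, 14, 11, 6, 3, 3]
Machine loads after assignment: [18, 15, 17, 17]
LPT makespan = 18
Lower bound = max(max_job, ceil(total/4)) = max(15, 17) = 17
Ratio = 18 / 17 = 1.0588

1.0588


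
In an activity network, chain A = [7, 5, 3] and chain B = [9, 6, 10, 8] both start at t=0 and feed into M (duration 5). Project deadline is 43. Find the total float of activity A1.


Forward pass: ES(A1) = sum of predecessors on chain A = 0
EF = ES + duration = 0 + 7 = 7
Backward pass: LF(M) = deadline = 43; LS(M) = 43 - 5 = 38
LF(A1) = LS(M) - sum(successors on chain A) = 38 - 8 = 30
LS = LF - duration = 30 - 7 = 23
Total float = LS - ES = 23 - 0 = 23

23


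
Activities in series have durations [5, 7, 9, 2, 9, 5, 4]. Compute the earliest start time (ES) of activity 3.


Activity 3 starts after activities 1 through 2 complete.
Predecessor durations: [5, 7]
ES = 5 + 7 = 12

12


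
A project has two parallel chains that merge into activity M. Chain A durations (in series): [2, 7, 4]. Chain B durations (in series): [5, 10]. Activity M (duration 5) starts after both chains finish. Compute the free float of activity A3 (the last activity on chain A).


ES(A3) = sum of predecessors on chain A = 9
EF(A3) = ES + duration = 9 + 4 = 13
Successor of A3 is M. ES(M) = max(sum(A), sum(B)) = max(13, 15) = 15
Free float = ES(successor) - EF(current) = 15 - 13 = 2

2


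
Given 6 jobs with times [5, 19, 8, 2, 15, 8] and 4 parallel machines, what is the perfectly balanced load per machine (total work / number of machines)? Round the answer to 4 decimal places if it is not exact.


Total processing time = 5 + 19 + 8 + 2 + 15 + 8 = 57
Number of machines = 4
Ideal balanced load = 57 / 4 = 14.25

14.25


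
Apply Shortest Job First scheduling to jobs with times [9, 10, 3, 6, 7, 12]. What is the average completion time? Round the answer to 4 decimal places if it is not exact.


SJF order (ascending): [3, 6, 7, 9, 10, 12]
Completion times:
  Job 1: burst=3, C=3
  Job 2: burst=6, C=9
  Job 3: burst=7, C=16
  Job 4: burst=9, C=25
  Job 5: burst=10, C=35
  Job 6: burst=12, C=47
Average completion = 135/6 = 22.5

22.5


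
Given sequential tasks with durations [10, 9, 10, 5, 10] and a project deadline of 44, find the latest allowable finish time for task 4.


LF(activity 4) = deadline - sum of successor durations
Successors: activities 5 through 5 with durations [10]
Sum of successor durations = 10
LF = 44 - 10 = 34

34


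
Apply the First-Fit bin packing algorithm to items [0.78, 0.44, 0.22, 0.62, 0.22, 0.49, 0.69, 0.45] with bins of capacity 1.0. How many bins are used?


Place items sequentially using First-Fit:
  Item 0.78 -> new Bin 1
  Item 0.44 -> new Bin 2
  Item 0.22 -> Bin 1 (now 1.0)
  Item 0.62 -> new Bin 3
  Item 0.22 -> Bin 2 (now 0.66)
  Item 0.49 -> new Bin 4
  Item 0.69 -> new Bin 5
  Item 0.45 -> Bin 4 (now 0.94)
Total bins used = 5

5


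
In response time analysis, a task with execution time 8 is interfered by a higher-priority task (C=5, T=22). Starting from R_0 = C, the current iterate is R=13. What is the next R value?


R_next = C + ceil(R_prev / T_hp) * C_hp
ceil(13 / 22) = ceil(0.5909) = 1
Interference = 1 * 5 = 5
R_next = 8 + 5 = 13
R_next = R_prev, so the iteration has converged (response time = 13).

13


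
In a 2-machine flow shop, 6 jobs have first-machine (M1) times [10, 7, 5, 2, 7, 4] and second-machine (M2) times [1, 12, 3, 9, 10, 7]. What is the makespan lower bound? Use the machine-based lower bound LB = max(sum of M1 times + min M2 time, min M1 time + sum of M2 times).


LB1 = sum(M1 times) + min(M2 times) = 35 + 1 = 36
LB2 = min(M1 times) + sum(M2 times) = 2 + 42 = 44
Lower bound = max(LB1, LB2) = max(36, 44) = 44

44


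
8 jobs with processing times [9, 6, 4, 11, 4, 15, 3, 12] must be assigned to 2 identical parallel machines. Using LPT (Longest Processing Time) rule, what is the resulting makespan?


Sort jobs in decreasing order (LPT): [15, 12, 11, 9, 6, 4, 4, 3]
Assign each job to the least loaded machine:
  Machine 1: jobs [15, 9, 4, 4], load = 32
  Machine 2: jobs [12, 11, 6, 3], load = 32
Makespan = max load = 32

32


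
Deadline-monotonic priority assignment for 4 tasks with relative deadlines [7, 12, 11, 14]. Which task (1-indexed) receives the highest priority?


Sort tasks by relative deadline (ascending):
  Task 1: deadline = 7
  Task 3: deadline = 11
  Task 2: deadline = 12
  Task 4: deadline = 14
Priority order (highest first): [1, 3, 2, 4]
Highest priority task = 1

1


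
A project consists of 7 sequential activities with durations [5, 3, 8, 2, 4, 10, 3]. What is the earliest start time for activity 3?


Activity 3 starts after activities 1 through 2 complete.
Predecessor durations: [5, 3]
ES = 5 + 3 = 8

8


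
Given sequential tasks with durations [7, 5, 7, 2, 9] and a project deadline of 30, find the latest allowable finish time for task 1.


LF(activity 1) = deadline - sum of successor durations
Successors: activities 2 through 5 with durations [5, 7, 2, 9]
Sum of successor durations = 23
LF = 30 - 23 = 7

7


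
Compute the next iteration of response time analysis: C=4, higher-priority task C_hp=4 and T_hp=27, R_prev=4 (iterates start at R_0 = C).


R_next = C + ceil(R_prev / T_hp) * C_hp
ceil(4 / 27) = ceil(0.1481) = 1
Interference = 1 * 4 = 4
R_next = 4 + 4 = 8

8


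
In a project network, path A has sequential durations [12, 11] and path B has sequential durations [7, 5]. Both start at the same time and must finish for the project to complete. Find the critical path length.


Path A total = 12 + 11 = 23
Path B total = 7 + 5 = 12
Critical path = longest path = max(23, 12) = 23

23


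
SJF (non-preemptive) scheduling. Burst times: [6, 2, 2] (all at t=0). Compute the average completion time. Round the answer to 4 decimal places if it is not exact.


SJF order (ascending): [2, 2, 6]
Completion times:
  Job 1: burst=2, C=2
  Job 2: burst=2, C=4
  Job 3: burst=6, C=10
Average completion = 16/3 = 5.3333

5.3333


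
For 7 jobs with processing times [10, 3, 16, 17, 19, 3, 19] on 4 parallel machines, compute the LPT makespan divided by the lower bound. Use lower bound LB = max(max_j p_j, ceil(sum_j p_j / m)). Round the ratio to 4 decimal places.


LPT order: [19, 19, 17, 16, 10, 3, 3]
Machine loads after assignment: [22, 19, 20, 26]
LPT makespan = 26
Lower bound = max(max_job, ceil(total/4)) = max(19, 22) = 22
Ratio = 26 / 22 = 1.1818

1.1818


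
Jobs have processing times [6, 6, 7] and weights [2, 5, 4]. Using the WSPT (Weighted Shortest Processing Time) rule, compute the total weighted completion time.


Compute p/w ratios and sort ascending (WSPT): [(6, 5), (7, 4), (6, 2)]
Compute weighted completion times:
  Job (p=6,w=5): C=6, w*C=5*6=30
  Job (p=7,w=4): C=13, w*C=4*13=52
  Job (p=6,w=2): C=19, w*C=2*19=38
Total weighted completion time = 120

120


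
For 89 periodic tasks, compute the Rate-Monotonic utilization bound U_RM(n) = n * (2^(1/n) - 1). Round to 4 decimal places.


Compute 2^(1/89) = 1.0078185773
Subtract 1: 1.0078185773 - 1 = 0.0078185773
Multiply by n: 89 * 0.0078185773 = 0.6958533797
Round to 4 dp: 0.6959

0.6959


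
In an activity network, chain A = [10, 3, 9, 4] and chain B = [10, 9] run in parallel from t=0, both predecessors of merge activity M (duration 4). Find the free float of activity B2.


ES(B2) = sum of predecessors on chain B = 10
EF(B2) = ES + duration = 10 + 9 = 19
Successor of B2 is M. ES(M) = max(sum(A), sum(B)) = max(26, 19) = 26
Free float = ES(successor) - EF(current) = 26 - 19 = 7

7


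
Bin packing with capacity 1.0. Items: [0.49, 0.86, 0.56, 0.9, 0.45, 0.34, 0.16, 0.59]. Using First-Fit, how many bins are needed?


Place items sequentially using First-Fit:
  Item 0.49 -> new Bin 1
  Item 0.86 -> new Bin 2
  Item 0.56 -> new Bin 3
  Item 0.9 -> new Bin 4
  Item 0.45 -> Bin 1 (now 0.94)
  Item 0.34 -> Bin 3 (now 0.9)
  Item 0.16 -> new Bin 5
  Item 0.59 -> Bin 5 (now 0.75)
Total bins used = 5

5


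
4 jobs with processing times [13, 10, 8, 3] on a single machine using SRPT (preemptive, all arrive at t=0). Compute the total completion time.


Since all jobs arrive at t=0, SRPT equals SPT ordering.
SPT order: [3, 8, 10, 13]
Completion times:
  Job 1: p=3, C=3
  Job 2: p=8, C=11
  Job 3: p=10, C=21
  Job 4: p=13, C=34
Total completion time = 3 + 11 + 21 + 34 = 69

69


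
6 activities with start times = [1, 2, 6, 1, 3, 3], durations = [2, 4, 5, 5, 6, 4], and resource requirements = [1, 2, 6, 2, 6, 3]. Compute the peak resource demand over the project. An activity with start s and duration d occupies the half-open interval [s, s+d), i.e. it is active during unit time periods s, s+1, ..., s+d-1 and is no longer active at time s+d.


Each activity i is active on [start_i, start_i + duration_i).
Compute total resource usage per time slot:
  t=0: active resources = [], total = 0
  t=1: active resources = [1, 2], total = 3
  t=2: active resources = [1, 2, 2], total = 5
  t=3: active resources = [2, 2, 6, 3], total = 13
  t=4: active resources = [2, 2, 6, 3], total = 13
  t=5: active resources = [2, 2, 6, 3], total = 13
  t=6: active resources = [6, 6, 3], total = 15
  t=7: active resources = [6, 6], total = 12
  t=8: active resources = [6, 6], total = 12
  t=9: active resources = [6], total = 6
  t=10: active resources = [6], total = 6
Peak resource demand = 15

15


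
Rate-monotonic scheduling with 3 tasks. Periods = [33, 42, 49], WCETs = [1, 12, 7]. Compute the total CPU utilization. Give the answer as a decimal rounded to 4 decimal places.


Compute individual utilizations (exact fractions):
  Task 1: C/T = 1/33 (approx. 0.0303)
  Task 2: C/T = 12/42 = 2/7 (approx. 0.2857)
  Task 3: C/T = 7/49 = 1/7 (approx. 0.1429)
Total utilization U = 1/33 + 2/7 + 1/7 = 106/231
Rounded to 4 decimal places: U = 0.4589
RM (Liu & Layland) bound for 3 tasks = 0.779763; compare with U = 106/231 (approx. 0.458874)
U <= bound, so schedulable by RM sufficient condition.

0.4589


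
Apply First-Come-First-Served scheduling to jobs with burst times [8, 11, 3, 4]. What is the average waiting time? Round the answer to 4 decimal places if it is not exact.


FCFS order (as given): [8, 11, 3, 4]
Waiting times:
  Job 1: wait = 0
  Job 2: wait = 8
  Job 3: wait = 19
  Job 4: wait = 22
Sum of waiting times = 49
Average waiting time = 49/4 = 12.25

12.25


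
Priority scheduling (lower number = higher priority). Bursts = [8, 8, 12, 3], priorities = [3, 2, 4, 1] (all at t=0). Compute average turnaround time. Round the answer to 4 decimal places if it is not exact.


Sort by priority (ascending = highest first):
Order: [(1, 3), (2, 8), (3, 8), (4, 12)]
Completion times:
  Priority 1, burst=3, C=3
  Priority 2, burst=8, C=11
  Priority 3, burst=8, C=19
  Priority 4, burst=12, C=31
Average turnaround = 64/4 = 16.0

16.0


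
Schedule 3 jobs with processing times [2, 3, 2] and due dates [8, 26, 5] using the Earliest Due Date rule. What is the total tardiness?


Sort by due date (EDD order): [(2, 5), (2, 8), (3, 26)]
Compute completion times and tardiness:
  Job 1: p=2, d=5, C=2, tardiness=max(0,2-5)=0
  Job 2: p=2, d=8, C=4, tardiness=max(0,4-8)=0
  Job 3: p=3, d=26, C=7, tardiness=max(0,7-26)=0
Total tardiness = 0

0


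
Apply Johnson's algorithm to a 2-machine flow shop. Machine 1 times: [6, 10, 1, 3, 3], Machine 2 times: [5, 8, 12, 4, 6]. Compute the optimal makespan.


Apply Johnson's rule:
  Group 1 (a <= b): [(3, 1, 12), (4, 3, 4), (5, 3, 6)]
  Group 2 (a > b): [(2, 10, 8), (1, 6, 5)]
Optimal job order: [3, 4, 5, 2, 1]
Schedule:
  Job 3: M1 done at 1, M2 done at 13
  Job 4: M1 done at 4, M2 done at 17
  Job 5: M1 done at 7, M2 done at 23
  Job 2: M1 done at 17, M2 done at 31
  Job 1: M1 done at 23, M2 done at 36
Makespan = 36

36


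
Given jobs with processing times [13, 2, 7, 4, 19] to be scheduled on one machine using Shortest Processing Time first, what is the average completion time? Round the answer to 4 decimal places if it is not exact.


Sort jobs by processing time (SPT order): [2, 4, 7, 13, 19]
Compute completion times sequentially:
  Job 1: processing = 2, completes at 2
  Job 2: processing = 4, completes at 6
  Job 3: processing = 7, completes at 13
  Job 4: processing = 13, completes at 26
  Job 5: processing = 19, completes at 45
Sum of completion times = 92
Average completion time = 92/5 = 18.4

18.4


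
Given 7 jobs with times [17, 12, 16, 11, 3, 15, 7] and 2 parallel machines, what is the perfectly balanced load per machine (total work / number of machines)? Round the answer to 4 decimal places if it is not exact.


Total processing time = 17 + 12 + 16 + 11 + 3 + 15 + 7 = 81
Number of machines = 2
Ideal balanced load = 81 / 2 = 40.5

40.5


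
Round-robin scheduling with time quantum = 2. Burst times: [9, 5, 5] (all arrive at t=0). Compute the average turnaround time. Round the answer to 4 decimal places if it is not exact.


Time quantum = 2
Execution trace:
  J1 runs 2 units, time = 2
  J2 runs 2 units, time = 4
  J3 runs 2 units, time = 6
  J1 runs 2 units, time = 8
  J2 runs 2 units, time = 10
  J3 runs 2 units, time = 12
  J1 runs 2 units, time = 14
  J2 runs 1 units, time = 15
  J3 runs 1 units, time = 16
  J1 runs 2 units, time = 18
  J1 runs 1 units, time = 19
Finish times: [19, 15, 16]
Average turnaround = 50/3 = 16.6667

16.6667


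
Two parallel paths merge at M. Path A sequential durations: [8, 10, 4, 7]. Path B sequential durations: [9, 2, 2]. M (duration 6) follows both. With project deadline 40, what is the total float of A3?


Forward pass: ES(A3) = sum of predecessors on chain A = 18
EF = ES + duration = 18 + 4 = 22
Backward pass: LF(M) = deadline = 40; LS(M) = 40 - 6 = 34
LF(A3) = LS(M) - sum(successors on chain A) = 34 - 7 = 27
LS = LF - duration = 27 - 4 = 23
Total float = LS - ES = 23 - 18 = 5

5


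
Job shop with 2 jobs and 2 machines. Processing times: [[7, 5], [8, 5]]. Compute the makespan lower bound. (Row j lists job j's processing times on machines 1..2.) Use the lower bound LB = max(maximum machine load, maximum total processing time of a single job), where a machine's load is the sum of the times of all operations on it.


Machine loads:
  Machine 1: 7 + 8 = 15
  Machine 2: 5 + 5 = 10
Max machine load = 15
Job totals:
  Job 1: 12
  Job 2: 13
Max job total = 13
Lower bound = max(15, 13) = 15

15


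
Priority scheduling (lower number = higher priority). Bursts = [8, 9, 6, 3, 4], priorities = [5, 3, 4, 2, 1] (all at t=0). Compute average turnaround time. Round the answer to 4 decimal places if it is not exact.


Sort by priority (ascending = highest first):
Order: [(1, 4), (2, 3), (3, 9), (4, 6), (5, 8)]
Completion times:
  Priority 1, burst=4, C=4
  Priority 2, burst=3, C=7
  Priority 3, burst=9, C=16
  Priority 4, burst=6, C=22
  Priority 5, burst=8, C=30
Average turnaround = 79/5 = 15.8

15.8


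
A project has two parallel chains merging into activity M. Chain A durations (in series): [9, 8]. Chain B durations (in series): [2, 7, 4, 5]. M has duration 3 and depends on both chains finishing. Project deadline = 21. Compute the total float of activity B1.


Forward pass: ES(B1) = sum of predecessors on chain B = 0
EF = ES + duration = 0 + 2 = 2
Backward pass: LF(M) = deadline = 21; LS(M) = 21 - 3 = 18
LF(B1) = LS(M) - sum(successors on chain B) = 18 - 16 = 2
LS = LF - duration = 2 - 2 = 0
Total float = LS - ES = 0 - 0 = 0

0


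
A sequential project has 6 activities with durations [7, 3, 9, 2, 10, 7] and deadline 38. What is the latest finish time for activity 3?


LF(activity 3) = deadline - sum of successor durations
Successors: activities 4 through 6 with durations [2, 10, 7]
Sum of successor durations = 19
LF = 38 - 19 = 19

19


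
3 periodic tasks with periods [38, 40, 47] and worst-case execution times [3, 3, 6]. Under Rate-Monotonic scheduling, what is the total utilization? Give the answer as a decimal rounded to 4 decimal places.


Compute individual utilizations (exact fractions):
  Task 1: C/T = 3/38 (approx. 0.0789)
  Task 2: C/T = 3/40 (approx. 0.075)
  Task 3: C/T = 6/47 (approx. 0.1277)
Total utilization U = 3/38 + 3/40 + 6/47 = 10059/35720
Rounded to 4 decimal places: U = 0.2816
RM (Liu & Layland) bound for 3 tasks = 0.779763; compare with U = 10059/35720 (approx. 0.281607)
U <= bound, so schedulable by RM sufficient condition.

0.2816


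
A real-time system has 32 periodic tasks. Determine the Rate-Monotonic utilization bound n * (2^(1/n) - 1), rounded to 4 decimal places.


Compute 2^(1/32) = 1.0218971487
Subtract 1: 1.0218971487 - 1 = 0.0218971487
Multiply by n: 32 * 0.0218971487 = 0.7007087584
Round to 4 dp: 0.7007

0.7007


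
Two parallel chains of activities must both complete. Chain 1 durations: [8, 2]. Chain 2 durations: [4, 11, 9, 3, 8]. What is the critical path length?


Path A total = 8 + 2 = 10
Path B total = 4 + 11 + 9 + 3 + 8 = 35
Critical path = longest path = max(10, 35) = 35

35


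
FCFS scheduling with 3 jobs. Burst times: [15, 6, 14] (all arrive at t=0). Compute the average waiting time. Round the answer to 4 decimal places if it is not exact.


FCFS order (as given): [15, 6, 14]
Waiting times:
  Job 1: wait = 0
  Job 2: wait = 15
  Job 3: wait = 21
Sum of waiting times = 36
Average waiting time = 36/3 = 12.0

12.0


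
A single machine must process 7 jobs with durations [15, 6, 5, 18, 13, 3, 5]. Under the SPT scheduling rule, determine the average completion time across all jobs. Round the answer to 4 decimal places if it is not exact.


Sort jobs by processing time (SPT order): [3, 5, 5, 6, 13, 15, 18]
Compute completion times sequentially:
  Job 1: processing = 3, completes at 3
  Job 2: processing = 5, completes at 8
  Job 3: processing = 5, completes at 13
  Job 4: processing = 6, completes at 19
  Job 5: processing = 13, completes at 32
  Job 6: processing = 15, completes at 47
  Job 7: processing = 18, completes at 65
Sum of completion times = 187
Average completion time = 187/7 = 26.7143

26.7143


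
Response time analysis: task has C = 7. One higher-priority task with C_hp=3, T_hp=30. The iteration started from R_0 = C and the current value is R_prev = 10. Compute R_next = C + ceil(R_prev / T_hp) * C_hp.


R_next = C + ceil(R_prev / T_hp) * C_hp
ceil(10 / 30) = ceil(0.3333) = 1
Interference = 1 * 3 = 3
R_next = 7 + 3 = 10
R_next = R_prev, so the iteration has converged (response time = 10).

10


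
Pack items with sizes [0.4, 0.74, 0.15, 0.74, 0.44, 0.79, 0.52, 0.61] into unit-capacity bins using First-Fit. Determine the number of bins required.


Place items sequentially using First-Fit:
  Item 0.4 -> new Bin 1
  Item 0.74 -> new Bin 2
  Item 0.15 -> Bin 1 (now 0.55)
  Item 0.74 -> new Bin 3
  Item 0.44 -> Bin 1 (now 0.99)
  Item 0.79 -> new Bin 4
  Item 0.52 -> new Bin 5
  Item 0.61 -> new Bin 6
Total bins used = 6

6


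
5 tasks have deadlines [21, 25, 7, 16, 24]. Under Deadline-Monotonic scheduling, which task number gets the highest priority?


Sort tasks by relative deadline (ascending):
  Task 3: deadline = 7
  Task 4: deadline = 16
  Task 1: deadline = 21
  Task 5: deadline = 24
  Task 2: deadline = 25
Priority order (highest first): [3, 4, 1, 5, 2]
Highest priority task = 3

3


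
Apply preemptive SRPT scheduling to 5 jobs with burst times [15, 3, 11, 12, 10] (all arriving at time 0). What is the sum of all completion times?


Since all jobs arrive at t=0, SRPT equals SPT ordering.
SPT order: [3, 10, 11, 12, 15]
Completion times:
  Job 1: p=3, C=3
  Job 2: p=10, C=13
  Job 3: p=11, C=24
  Job 4: p=12, C=36
  Job 5: p=15, C=51
Total completion time = 3 + 13 + 24 + 36 + 51 = 127

127


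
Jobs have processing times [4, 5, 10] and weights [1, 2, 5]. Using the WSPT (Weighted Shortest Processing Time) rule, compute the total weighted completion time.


Compute p/w ratios and sort ascending (WSPT): [(10, 5), (5, 2), (4, 1)]
Compute weighted completion times:
  Job (p=10,w=5): C=10, w*C=5*10=50
  Job (p=5,w=2): C=15, w*C=2*15=30
  Job (p=4,w=1): C=19, w*C=1*19=19
Total weighted completion time = 99

99


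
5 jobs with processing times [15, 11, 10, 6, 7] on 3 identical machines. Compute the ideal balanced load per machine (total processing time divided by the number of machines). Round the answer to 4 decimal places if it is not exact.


Total processing time = 15 + 11 + 10 + 6 + 7 = 49
Number of machines = 3
Ideal balanced load = 49 / 3 = 16.3333

16.3333
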